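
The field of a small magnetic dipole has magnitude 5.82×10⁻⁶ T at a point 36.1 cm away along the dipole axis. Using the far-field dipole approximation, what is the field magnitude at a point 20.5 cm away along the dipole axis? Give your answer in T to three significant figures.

B ≈ 3.18×10⁻⁵ T

Dipole fields scale as 1/r³ in the far field; the geometry is the same at both points.
B₂ = B₁ · (r₁/r₂)³ = 5.82×10⁻⁶ · (36.1/20.5)³.
(r₁/r₂)³ = (1.761)³ = 5.461.
B₂ ≈ 3.178×10⁻⁵ T.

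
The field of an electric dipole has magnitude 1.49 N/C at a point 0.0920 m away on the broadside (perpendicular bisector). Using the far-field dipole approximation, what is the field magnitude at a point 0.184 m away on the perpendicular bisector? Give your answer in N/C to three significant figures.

E ≈ 0.186 N/C

Dipole fields scale as 1/r³ in the far field; the geometry is the same at both points.
E₂ = E₁ · (r₁/r₂)³ = 1.49 · (0.0920/0.184)³.
(r₁/r₂)³ = (0.5)³ = 0.125.
E₂ ≈ 0.1862 N/C.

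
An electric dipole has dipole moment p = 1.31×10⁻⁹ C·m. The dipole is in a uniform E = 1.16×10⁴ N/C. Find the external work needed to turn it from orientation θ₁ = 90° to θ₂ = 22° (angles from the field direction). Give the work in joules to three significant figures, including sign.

W_ext = ΔU = U(θ₂) − U(θ₁) = −pE cosθ₂ − (−pE cosθ₁) = pE(cosθ₁ − cosθ₂).
W = (1.31×10⁻⁹)(1.16×10⁴)·(cos90° − cos22°) = (1.520×10⁻⁵)·(-0.9272) = -1.409×10⁻⁵ J.

W ≈ -1.41×10⁻⁵ J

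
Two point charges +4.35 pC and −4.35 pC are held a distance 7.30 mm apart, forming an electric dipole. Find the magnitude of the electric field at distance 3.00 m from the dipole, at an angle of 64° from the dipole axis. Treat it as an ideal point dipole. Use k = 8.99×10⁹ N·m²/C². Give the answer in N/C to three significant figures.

Dipole moment p = qd = (4.35×10⁻¹² C)(0.00730 m) = 3.176×10⁻¹⁴ C·m.
At angle θ the dipole field magnitude is E = (kp/r³)·√(1 + 3cos²θ).
kp/r³ = (8.99×10⁹)(3.176×10⁻¹⁴) / (3.00)³ = 1.057×10⁻⁵ N/C.
√(1 + 3cos²64°) = √(1 + 3·0.1922) = √1.5765 ≈ 1.2556.
E ≈ 1.057×10⁻⁵ × 1.256 = 1.328×10⁻⁵ N/C.

E ≈ 1.33×10⁻⁵ N/C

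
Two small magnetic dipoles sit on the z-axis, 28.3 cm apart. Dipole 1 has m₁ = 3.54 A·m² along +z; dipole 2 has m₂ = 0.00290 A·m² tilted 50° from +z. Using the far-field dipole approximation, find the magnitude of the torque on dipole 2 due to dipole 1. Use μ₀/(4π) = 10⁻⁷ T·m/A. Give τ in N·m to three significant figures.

τ ≈ 6.94×10⁻⁸ N·m

Dipole B is on the axis of dipole A, so B₁ there is axial: B₁ = (μ₀/4π)·2m₁/r³ along +z.
B₁ = 2(10⁻⁷)(3.54)/(0.283)³ = 3.124×10⁻⁵ T.
τ = m₂ B₁ sinθ.
τ = (0.00290)(3.124×10⁻⁵)·sin50° = 6.939×10⁻⁸ N·m.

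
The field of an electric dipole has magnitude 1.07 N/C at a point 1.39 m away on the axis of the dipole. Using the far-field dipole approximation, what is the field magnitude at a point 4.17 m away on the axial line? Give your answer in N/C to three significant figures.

E ≈ 0.0396 N/C

Dipole fields scale as 1/r³ in the far field; the geometry is the same at both points.
E₂ = E₁ · (r₁/r₂)³ = 1.07 · (1.39/4.17)³.
(r₁/r₂)³ = (0.3333)³ = 0.03704.
E₂ ≈ 0.03963 N/C.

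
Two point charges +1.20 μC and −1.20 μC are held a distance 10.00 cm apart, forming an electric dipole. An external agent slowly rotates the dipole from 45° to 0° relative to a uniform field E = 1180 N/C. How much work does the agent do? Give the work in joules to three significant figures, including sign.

Dipole moment p = qd = (1.20×10⁻⁶ C)(0.100 m) = 1.20×10⁻⁷ C·m.
W_ext = ΔU = U(θ₂) − U(θ₁) = −pE cosθ₂ − (−pE cosθ₁) = pE(cosθ₁ − cosθ₂).
W = (1.20×10⁻⁷)(1180)·(cos45° − cos0°) = (1.416×10⁻⁴)·(-0.2929) = -4.147×10⁻⁵ J.

W ≈ -4.15×10⁻⁵ J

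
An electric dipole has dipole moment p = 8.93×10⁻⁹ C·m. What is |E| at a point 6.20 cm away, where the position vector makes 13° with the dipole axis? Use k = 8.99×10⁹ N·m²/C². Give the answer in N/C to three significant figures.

At angle θ the dipole field magnitude is E = (kp/r³)·√(1 + 3cos²θ).
kp/r³ = (8.99×10⁹)(8.93×10⁻⁹) / (0.0620)³ = 3.368×10⁵ N/C.
√(1 + 3cos²13°) = √(1 + 3·0.9494) = √3.8482 ≈ 1.9617.
E ≈ 3.368×10⁵ × 1.962 = 6.608×10⁵ N/C.

E ≈ 6.61×10⁵ N/C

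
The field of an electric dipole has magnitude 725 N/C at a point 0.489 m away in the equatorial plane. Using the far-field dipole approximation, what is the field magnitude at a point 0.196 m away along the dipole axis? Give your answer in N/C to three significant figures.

Dipole fields scale as 1/r³ in the far field.
The axial field is twice the equatorial field at the same r, so the geometry factor is 2/1.
E₂ = E₁ · (2/1) · (r₁/r₂)³ = 725 · 2 · (0.489/0.196)³.
(r₁/r₂)³ = (2.495)³ = 15.53.
E₂ ≈ 2.252×10⁴ N/C.

E ≈ 2.25×10⁴ N/C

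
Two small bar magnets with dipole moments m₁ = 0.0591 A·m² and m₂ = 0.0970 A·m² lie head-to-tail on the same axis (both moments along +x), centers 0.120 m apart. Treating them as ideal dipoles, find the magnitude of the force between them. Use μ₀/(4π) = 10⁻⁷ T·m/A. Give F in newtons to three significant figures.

F ≈ 1.66×10⁻⁵ N

On-axis B of dipole 1: B = (μ₀/4π)·2m₁/r³. Force on dipole 2: F = m₂·dB/dr.
dB/dr = −(μ₀/4π)·6m₁/r⁴, so |F| = (μ₀/4π)·6m₁m₂/r⁴.
F = 6(10⁻⁷)(0.0591)(0.0970)/(0.120)⁴ = 1.659×10⁻⁵ N.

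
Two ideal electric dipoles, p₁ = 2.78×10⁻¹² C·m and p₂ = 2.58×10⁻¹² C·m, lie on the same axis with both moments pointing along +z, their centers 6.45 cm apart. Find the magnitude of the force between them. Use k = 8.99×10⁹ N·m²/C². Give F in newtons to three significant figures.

F ≈ 2.24×10⁻⁸ N

On-axis field of dipole 1 at distance r: E = 2kp₁/r³. Force on dipole 2 is F = p₂·dE/dr (gradient along axis).
dE/dr = −6kp₁/r⁴, so |F| = 6kp₁p₂/r⁴ (attractive for aligned moments).
F = 6(8.99×10⁹)(2.78×10⁻¹²)(2.58×10⁻¹²)/(0.0645)⁴ = 2.235×10⁻⁸ N.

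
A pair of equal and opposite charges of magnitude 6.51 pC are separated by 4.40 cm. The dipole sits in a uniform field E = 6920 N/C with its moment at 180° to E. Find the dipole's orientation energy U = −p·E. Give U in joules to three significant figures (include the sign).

Dipole moment p = qd = (6.51×10⁻¹² C)(0.0440 m) = 2.864×10⁻¹³ C·m.
U = −p·E = −pE cosθ.
U = −(2.864×10⁻¹³)(6920)·cos180° = 1.982×10⁻⁹ J.

U ≈ 1.98×10⁻⁹ J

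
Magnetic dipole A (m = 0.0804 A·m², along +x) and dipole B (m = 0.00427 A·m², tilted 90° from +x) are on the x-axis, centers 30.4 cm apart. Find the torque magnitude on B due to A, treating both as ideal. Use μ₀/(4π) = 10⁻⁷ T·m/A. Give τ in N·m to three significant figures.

τ ≈ 2.44×10⁻⁹ N·m

Dipole B is on the axis of dipole A, so B₁ there is axial: B₁ = (μ₀/4π)·2m₁/r³ along +x.
B₁ = 2(10⁻⁷)(0.0804)/(0.304)³ = 5.724×10⁻⁷ T.
τ = m₂ B₁ sinθ.
τ = (0.00427)(5.724×10⁻⁷)·sin90° = 2.444×10⁻⁹ N·m.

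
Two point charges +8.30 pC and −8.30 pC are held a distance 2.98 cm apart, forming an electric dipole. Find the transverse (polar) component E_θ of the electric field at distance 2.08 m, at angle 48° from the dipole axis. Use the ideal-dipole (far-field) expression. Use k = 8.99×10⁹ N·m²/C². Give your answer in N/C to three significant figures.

E_θ ≈ 1.84×10⁻⁴ N/C

Dipole moment p = qd = (8.30×10⁻¹² C)(0.0298 m) = 2.473×10⁻¹³ C·m.
For a dipole, E_θ = (kp sinθ)/r³.
kp/r³ = (8.99×10⁹)(2.473×10⁻¹³)/(2.08)³ = 2.471×10⁻⁴ N/C.
E_θ = 2.471×10⁻⁴·sin48° = 1.836×10⁻⁴ N/C.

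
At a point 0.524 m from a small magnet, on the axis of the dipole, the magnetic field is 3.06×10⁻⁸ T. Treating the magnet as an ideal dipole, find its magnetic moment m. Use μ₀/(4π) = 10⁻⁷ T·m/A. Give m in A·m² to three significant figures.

m ≈ 0.0220 A·m²

On axis B = (μ₀/4π)·2m/r³, so m = Br³·4π/(μ₀·2).
m = (3.06×10⁻⁸)·(0.524)³ / (2·10⁻⁷) = 0.02201 A·m².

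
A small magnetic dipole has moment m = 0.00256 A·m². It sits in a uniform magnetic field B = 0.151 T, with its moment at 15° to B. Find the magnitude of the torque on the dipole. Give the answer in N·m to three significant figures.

τ ≈ 1.00×10⁻⁴ N·m

Torque on a magnetic dipole: τ = mB sinθ.
τ = (0.00256)(0.151)·sin15° = 1.000×10⁻⁴ N·m.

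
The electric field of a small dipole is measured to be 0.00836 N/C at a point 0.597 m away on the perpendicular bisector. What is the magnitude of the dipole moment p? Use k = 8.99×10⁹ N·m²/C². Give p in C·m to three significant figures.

p ≈ 1.98×10⁻¹³ C·m

In the equatorial plane E = kp/r³, so p = Er³/(k).
p = (0.00836)·(0.597)³ / (8.99×10⁹) = 1.979×10⁻¹³ C·m.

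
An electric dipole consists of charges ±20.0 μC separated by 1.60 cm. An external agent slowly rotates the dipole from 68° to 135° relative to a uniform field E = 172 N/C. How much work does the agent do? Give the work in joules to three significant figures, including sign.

W ≈ 5.95×10⁻⁵ J

Dipole moment p = qd = (2.00×10⁻⁵ C)(0.0160 m) = 3.20×10⁻⁷ C·m.
W_ext = ΔU = U(θ₂) − U(θ₁) = −pE cosθ₂ − (−pE cosθ₁) = pE(cosθ₁ − cosθ₂).
W = (3.20×10⁻⁷)(172)·(cos68° − cos135°) = (5.504×10⁻⁵)·(+1.0817) = 5.954×10⁻⁵ J.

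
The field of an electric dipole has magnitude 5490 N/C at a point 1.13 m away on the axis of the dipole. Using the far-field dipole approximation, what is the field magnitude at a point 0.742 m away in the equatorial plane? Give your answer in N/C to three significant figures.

E ≈ 9700 N/C

Dipole fields scale as 1/r³ in the far field.
The axial field is twice the equatorial field at the same r, so the geometry factor is 1/2.
E₂ = E₁ · (1/2) · (r₁/r₂)³ = 5490 · 0.5 · (1.13/0.742)³.
(r₁/r₂)³ = (1.523)³ = 3.532.
E₂ ≈ 9695 N/C.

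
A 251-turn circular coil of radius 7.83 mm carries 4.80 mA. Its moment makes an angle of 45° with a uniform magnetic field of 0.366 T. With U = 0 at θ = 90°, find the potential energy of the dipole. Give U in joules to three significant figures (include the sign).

U ≈ -6.01×10⁻⁵ J

m = NIA = NIπa² = 251·(0.00480)·π·(0.00783)² = 2.321×10⁻⁴ A·m².
U = −m·B = −mB cosθ.
U = −(2.321×10⁻⁴)(0.366)·cos45° = -6.007×10⁻⁵ J.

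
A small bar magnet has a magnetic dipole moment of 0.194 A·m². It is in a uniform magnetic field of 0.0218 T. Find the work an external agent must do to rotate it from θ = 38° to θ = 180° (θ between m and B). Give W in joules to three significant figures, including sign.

W ≈ 0.00756 J

W_ext = ΔU = −mB cosθ₂ + mB cosθ₁ = mB(cosθ₁ − cosθ₂).
W = (0.194)(0.0218)·(cos38° − cos180°) = (0.004229)·(+1.7880) = 0.007562 J.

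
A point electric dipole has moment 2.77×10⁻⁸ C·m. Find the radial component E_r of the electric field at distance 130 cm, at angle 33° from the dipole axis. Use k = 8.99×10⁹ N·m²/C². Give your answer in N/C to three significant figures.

For a dipole, E_r = (2kp cosθ)/r³.
kp/r³ = (8.99×10⁹)(2.77×10⁻⁸)/(1.30)³ = 113.3 N/C.
E_r = 2·113.3·cos33° = 190.1 N/C.

E_r ≈ 190 N/C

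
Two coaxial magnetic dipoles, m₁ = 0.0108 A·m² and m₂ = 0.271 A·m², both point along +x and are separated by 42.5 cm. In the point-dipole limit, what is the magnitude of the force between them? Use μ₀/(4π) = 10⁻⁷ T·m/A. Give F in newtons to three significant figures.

F ≈ 5.38×10⁻⁸ N

On-axis B of dipole 1: B = (μ₀/4π)·2m₁/r³. Force on dipole 2: F = m₂·dB/dr.
dB/dr = −(μ₀/4π)·6m₁/r⁴, so |F| = (μ₀/4π)·6m₁m₂/r⁴.
F = 6(10⁻⁷)(0.0108)(0.271)/(0.425)⁴ = 5.383×10⁻⁸ N.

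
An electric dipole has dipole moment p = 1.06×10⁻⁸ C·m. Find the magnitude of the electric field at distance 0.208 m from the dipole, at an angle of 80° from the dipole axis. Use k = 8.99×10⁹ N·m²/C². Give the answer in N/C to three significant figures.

At angle θ the dipole field magnitude is E = (kp/r³)·√(1 + 3cos²θ).
kp/r³ = (8.99×10⁹)(1.06×10⁻⁸) / (0.208)³ = 1.059×10⁴ N/C.
√(1 + 3cos²80°) = √(1 + 3·0.0302) = √1.0905 ≈ 1.0443.
E ≈ 1.059×10⁴ × 1.044 = 1.106×10⁴ N/C.

E ≈ 1.11×10⁴ N/C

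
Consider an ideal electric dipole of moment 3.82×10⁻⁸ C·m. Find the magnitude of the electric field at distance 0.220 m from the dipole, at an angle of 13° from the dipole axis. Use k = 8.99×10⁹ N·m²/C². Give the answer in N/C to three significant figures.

E ≈ 6.33×10⁴ N/C

At angle θ the dipole field magnitude is E = (kp/r³)·√(1 + 3cos²θ).
kp/r³ = (8.99×10⁹)(3.82×10⁻⁸) / (0.220)³ = 3.225×10⁴ N/C.
√(1 + 3cos²13°) = √(1 + 3·0.9494) = √3.8482 ≈ 1.9617.
E ≈ 3.225×10⁴ × 1.962 = 6.327×10⁴ N/C.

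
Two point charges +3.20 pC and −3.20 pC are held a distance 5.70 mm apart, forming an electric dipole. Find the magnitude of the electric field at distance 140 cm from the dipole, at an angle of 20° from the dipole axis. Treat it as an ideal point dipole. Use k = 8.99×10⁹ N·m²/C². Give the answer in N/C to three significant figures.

Dipole moment p = qd = (3.20×10⁻¹² C)(0.00570 m) = 1.824×10⁻¹⁴ C·m.
At angle θ the dipole field magnitude is E = (kp/r³)·√(1 + 3cos²θ).
kp/r³ = (8.99×10⁹)(1.824×10⁻¹⁴) / (1.40)³ = 5.976×10⁻⁵ N/C.
√(1 + 3cos²20°) = √(1 + 3·0.8830) = √3.6491 ≈ 1.9103.
E ≈ 5.976×10⁻⁵ × 1.910 = 1.142×10⁻⁴ N/C.

E ≈ 1.14×10⁻⁴ N/C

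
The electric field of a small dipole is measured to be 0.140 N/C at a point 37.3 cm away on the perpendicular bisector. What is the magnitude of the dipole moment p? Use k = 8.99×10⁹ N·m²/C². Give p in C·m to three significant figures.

p ≈ 8.08×10⁻¹³ C·m

In the equatorial plane E = kp/r³, so p = Er³/(k).
p = (0.140)·(0.373)³ / (8.99×10⁹) = 8.082×10⁻¹³ C·m.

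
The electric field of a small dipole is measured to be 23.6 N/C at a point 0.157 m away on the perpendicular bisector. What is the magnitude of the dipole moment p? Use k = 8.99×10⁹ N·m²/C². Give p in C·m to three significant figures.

In the equatorial plane E = kp/r³, so p = Er³/(k).
p = (23.6)·(0.157)³ / (8.99×10⁹) = 1.016×10⁻¹¹ C·m.

p ≈ 1.02×10⁻¹¹ C·m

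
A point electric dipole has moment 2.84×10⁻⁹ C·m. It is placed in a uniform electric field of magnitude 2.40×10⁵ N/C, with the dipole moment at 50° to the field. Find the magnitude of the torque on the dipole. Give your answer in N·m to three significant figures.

τ ≈ 5.22×10⁻⁴ N·m

Torque on an electric dipole: τ = pE sinθ.
τ = (2.84×10⁻⁹)(2.40×10⁵)·sin50° = 5.221×10⁻⁴ N·m.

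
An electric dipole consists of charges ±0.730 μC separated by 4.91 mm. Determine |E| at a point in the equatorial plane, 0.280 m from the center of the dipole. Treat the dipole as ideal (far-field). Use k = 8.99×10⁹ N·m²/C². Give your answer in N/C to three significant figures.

Dipole moment p = qd = (7.30×10⁻⁷ C)(0.00491 m) = 3.584×10⁻⁹ C·m.
On the perpendicular bisector E = kp/r³ (half the axial value at the same distance).
E = (8.99×10⁹)(3.584×10⁻⁹) / (0.280)³ = 1468 N/C.

E ≈ 1470 N/C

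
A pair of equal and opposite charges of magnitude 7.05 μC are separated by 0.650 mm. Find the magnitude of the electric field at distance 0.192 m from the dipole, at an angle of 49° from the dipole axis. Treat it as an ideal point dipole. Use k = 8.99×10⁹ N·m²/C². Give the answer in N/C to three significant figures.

Dipole moment p = qd = (7.05×10⁻⁶ C)(6.50×10⁻⁴ m) = 4.583×10⁻⁹ C·m.
At angle θ the dipole field magnitude is E = (kp/r³)·√(1 + 3cos²θ).
kp/r³ = (8.99×10⁹)(4.583×10⁻⁹) / (0.192)³ = 5821 N/C.
√(1 + 3cos²49°) = √(1 + 3·0.4304) = √2.2912 ≈ 1.5137.
E ≈ 5821 × 1.514 = 8811 N/C.

E ≈ 8810 N/C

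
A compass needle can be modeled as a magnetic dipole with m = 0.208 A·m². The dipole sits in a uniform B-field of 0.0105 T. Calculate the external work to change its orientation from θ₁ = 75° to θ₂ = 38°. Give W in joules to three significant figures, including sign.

W ≈ -0.00116 J

W_ext = ΔU = −mB cosθ₂ + mB cosθ₁ = mB(cosθ₁ − cosθ₂).
W = (0.208)(0.0105)·(cos75° − cos38°) = (0.002184)·(-0.5292) = -0.001156 J.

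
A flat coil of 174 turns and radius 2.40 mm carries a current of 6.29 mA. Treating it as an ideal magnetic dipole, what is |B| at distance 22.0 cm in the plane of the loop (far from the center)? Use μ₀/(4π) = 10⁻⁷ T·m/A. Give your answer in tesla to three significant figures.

B ≈ 1.86×10⁻¹⁰ T

m = NIA = NIπa² = 174·(0.00629)·π·(0.00240)² = 1.98×10⁻⁵ A·m².
In the equatorial plane B = (μ₀/4π)·m/r³ (half the axial value).
B = (10⁻⁷)·(1.98×10⁻⁵) / (0.220)³ = 1.860×10⁻¹⁰ T.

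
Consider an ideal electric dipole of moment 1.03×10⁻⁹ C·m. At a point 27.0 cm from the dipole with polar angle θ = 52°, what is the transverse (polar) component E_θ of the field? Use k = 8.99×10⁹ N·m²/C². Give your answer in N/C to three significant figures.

E_θ ≈ 371 N/C

For a dipole, E_θ = (kp sinθ)/r³.
kp/r³ = (8.99×10⁹)(1.03×10⁻⁹)/(0.270)³ = 470.4 N/C.
E_θ = 470.4·sin52° = 370.7 N/C.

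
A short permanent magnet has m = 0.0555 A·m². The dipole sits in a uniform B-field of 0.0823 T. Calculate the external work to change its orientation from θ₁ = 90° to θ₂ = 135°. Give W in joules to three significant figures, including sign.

W ≈ 0.00323 J

W_ext = ΔU = −mB cosθ₂ + mB cosθ₁ = mB(cosθ₁ − cosθ₂).
W = (0.0555)(0.0823)·(cos90° − cos135°) = (0.004568)·(+0.7071) = 0.003230 J.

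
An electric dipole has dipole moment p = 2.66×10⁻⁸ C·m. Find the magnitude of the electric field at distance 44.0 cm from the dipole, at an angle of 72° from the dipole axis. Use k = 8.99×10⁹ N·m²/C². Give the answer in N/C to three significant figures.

E ≈ 3180 N/C

At angle θ the dipole field magnitude is E = (kp/r³)·√(1 + 3cos²θ).
kp/r³ = (8.99×10⁹)(2.66×10⁻⁸) / (0.440)³ = 2807 N/C.
√(1 + 3cos²72°) = √(1 + 3·0.0955) = √1.2865 ≈ 1.1342.
E ≈ 2807 × 1.134 = 3184 N/C.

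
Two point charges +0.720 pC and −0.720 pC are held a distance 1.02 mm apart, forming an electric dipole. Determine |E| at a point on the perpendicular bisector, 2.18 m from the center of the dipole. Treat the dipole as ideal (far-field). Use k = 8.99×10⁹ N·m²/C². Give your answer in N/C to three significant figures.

E ≈ 6.37×10⁻⁷ N/C

Dipole moment p = qd = (7.20×10⁻¹³ C)(0.00102 m) = 7.344×10⁻¹⁶ C·m.
In the equatorial plane E = kp/r³.
E = (8.99×10⁹)(7.344×10⁻¹⁶) / (2.18)³ = 6.373×10⁻⁷ N/C.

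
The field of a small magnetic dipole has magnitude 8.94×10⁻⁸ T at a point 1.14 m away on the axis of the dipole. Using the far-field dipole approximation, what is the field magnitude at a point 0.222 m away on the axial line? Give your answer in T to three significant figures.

B ≈ 1.21×10⁻⁵ T

Dipole fields scale as 1/r³ in the far field; the geometry is the same at both points.
B₂ = B₁ · (r₁/r₂)³ = 8.94×10⁻⁸ · (1.14/0.222)³.
(r₁/r₂)³ = (5.135)³ = 135.4.
B₂ ≈ 1.211×10⁻⁵ T.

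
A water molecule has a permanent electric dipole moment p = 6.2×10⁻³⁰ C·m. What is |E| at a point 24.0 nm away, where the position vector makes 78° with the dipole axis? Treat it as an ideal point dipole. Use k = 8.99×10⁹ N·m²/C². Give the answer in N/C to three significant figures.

At angle θ the dipole field magnitude is E = (kp/r³)·√(1 + 3cos²θ).
kp/r³ = (8.99×10⁹)(6.20×10⁻³⁰) / (2.40×10⁻⁸)³ = 4032 N/C.
√(1 + 3cos²78°) = √(1 + 3·0.0432) = √1.1297 ≈ 1.0629.
E ≈ 4032 × 1.063 = 4285 N/C.

E ≈ 4290 N/C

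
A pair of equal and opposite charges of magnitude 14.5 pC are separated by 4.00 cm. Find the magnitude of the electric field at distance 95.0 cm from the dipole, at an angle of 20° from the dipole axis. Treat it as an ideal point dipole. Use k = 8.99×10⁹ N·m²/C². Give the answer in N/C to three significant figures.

Dipole moment p = qd = (1.45×10⁻¹¹ C)(0.0400 m) = 5.80×10⁻¹³ C·m.
At angle θ the dipole field magnitude is E = (kp/r³)·√(1 + 3cos²θ).
kp/r³ = (8.99×10⁹)(5.80×10⁻¹³) / (0.950)³ = 0.006082 N/C.
√(1 + 3cos²20°) = √(1 + 3·0.8830) = √3.6491 ≈ 1.9103.
E ≈ 0.006082 × 1.910 = 0.01162 N/C.

E ≈ 0.0116 N/C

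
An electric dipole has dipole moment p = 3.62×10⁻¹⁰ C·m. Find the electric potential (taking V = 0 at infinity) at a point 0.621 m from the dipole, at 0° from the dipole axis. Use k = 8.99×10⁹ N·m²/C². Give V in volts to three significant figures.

V ≈ 8.44 V

The dipole potential is V = kp cosθ / r².
V = (8.99×10⁹)(3.62×10⁻¹⁰)·cos0° / (0.621)² = 8.439 V.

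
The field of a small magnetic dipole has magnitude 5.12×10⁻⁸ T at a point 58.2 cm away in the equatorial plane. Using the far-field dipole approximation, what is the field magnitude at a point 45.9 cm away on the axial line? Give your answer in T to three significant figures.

Dipole fields scale as 1/r³ in the far field.
The axial field is twice the equatorial field at the same r, so the geometry factor is 2/1.
B₂ = B₁ · (2/1) · (r₁/r₂)³ = 5.12×10⁻⁸ · 2 · (58.2/45.9)³.
(r₁/r₂)³ = (1.268)³ = 2.039.
B₂ ≈ 2.088×10⁻⁷ T.

B ≈ 2.09×10⁻⁷ T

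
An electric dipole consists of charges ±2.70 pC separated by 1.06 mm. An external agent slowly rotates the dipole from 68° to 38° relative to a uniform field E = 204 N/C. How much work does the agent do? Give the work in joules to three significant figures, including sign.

Dipole moment p = qd = (2.70×10⁻¹² C)(0.00106 m) = 2.862×10⁻¹⁵ C·m.
W_ext = ΔU = U(θ₂) − U(θ₁) = −pE cosθ₂ − (−pE cosθ₁) = pE(cosθ₁ − cosθ₂).
W = (2.862×10⁻¹⁵)(204)·(cos68° − cos38°) = (5.838×10⁻¹³)·(-0.4134) = -2.414×10⁻¹³ J.

W ≈ -2.41×10⁻¹³ J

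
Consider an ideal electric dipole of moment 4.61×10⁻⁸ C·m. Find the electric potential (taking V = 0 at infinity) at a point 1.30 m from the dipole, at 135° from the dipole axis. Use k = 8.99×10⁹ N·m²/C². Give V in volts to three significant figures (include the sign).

The dipole potential is V = kp cosθ / r².
V = (8.99×10⁹)(4.61×10⁻⁸)·cos135° / (1.30)² = -173.4 V.

V ≈ -173 V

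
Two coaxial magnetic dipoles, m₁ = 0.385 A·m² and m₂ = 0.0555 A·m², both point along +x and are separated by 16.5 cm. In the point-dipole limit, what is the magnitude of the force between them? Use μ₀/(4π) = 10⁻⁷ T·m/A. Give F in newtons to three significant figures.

F ≈ 1.73×10⁻⁵ N

On-axis B of dipole 1: B = (μ₀/4π)·2m₁/r³. Force on dipole 2: F = m₂·dB/dr.
dB/dr = −(μ₀/4π)·6m₁/r⁴, so |F| = (μ₀/4π)·6m₁m₂/r⁴.
F = 6(10⁻⁷)(0.385)(0.0555)/(0.165)⁴ = 1.730×10⁻⁵ N.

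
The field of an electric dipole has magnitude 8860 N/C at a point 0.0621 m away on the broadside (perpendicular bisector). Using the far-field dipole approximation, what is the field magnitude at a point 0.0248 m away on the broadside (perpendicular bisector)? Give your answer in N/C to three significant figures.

E ≈ 1.39×10⁵ N/C

Dipole fields scale as 1/r³ in the far field; the geometry is the same at both points.
E₂ = E₁ · (r₁/r₂)³ = 8860 · (0.0621/0.0248)³.
(r₁/r₂)³ = (2.504)³ = 15.7.
E₂ ≈ 1.391×10⁵ N/C.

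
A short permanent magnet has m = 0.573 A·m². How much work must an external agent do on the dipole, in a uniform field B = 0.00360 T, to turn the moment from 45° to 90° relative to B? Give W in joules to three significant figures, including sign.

W_ext = ΔU = −mB cosθ₂ + mB cosθ₁ = mB(cosθ₁ − cosθ₂).
W = (0.573)(0.00360)·(cos45° − cos90°) = (0.002063)·(+0.7071) = 0.001459 J.

W ≈ 0.00146 J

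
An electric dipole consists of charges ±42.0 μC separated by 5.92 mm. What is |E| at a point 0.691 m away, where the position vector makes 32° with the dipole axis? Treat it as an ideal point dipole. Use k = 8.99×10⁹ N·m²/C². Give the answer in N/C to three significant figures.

E ≈ 1.20×10⁴ N/C

Dipole moment p = qd = (4.20×10⁻⁵ C)(0.00592 m) = 2.486×10⁻⁷ C·m.
At angle θ the dipole field magnitude is E = (kp/r³)·√(1 + 3cos²θ).
kp/r³ = (8.99×10⁹)(2.486×10⁻⁷) / (0.691)³ = 6774 N/C.
√(1 + 3cos²32°) = √(1 + 3·0.7192) = √3.1576 ≈ 1.7770.
E ≈ 6774 × 1.777 = 1.204×10⁴ N/C.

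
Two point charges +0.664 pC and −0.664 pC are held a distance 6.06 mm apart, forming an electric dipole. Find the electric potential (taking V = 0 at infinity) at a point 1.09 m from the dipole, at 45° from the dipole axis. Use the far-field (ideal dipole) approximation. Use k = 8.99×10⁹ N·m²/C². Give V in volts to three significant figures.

V ≈ 2.15×10⁻⁵ V

Dipole moment p = qd = (6.64×10⁻¹³ C)(0.00606 m) = 4.024×10⁻¹⁵ C·m.
The dipole potential is V = kp cosθ / r².
V = (8.99×10⁹)(4.024×10⁻¹⁵)·cos45° / (1.09)² = 2.153×10⁻⁵ V.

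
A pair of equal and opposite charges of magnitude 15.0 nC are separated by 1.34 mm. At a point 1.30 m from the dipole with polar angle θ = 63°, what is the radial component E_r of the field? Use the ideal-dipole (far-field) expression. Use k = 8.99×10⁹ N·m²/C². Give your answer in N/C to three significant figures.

Dipole moment p = qd = (1.50×10⁻⁸ C)(0.00134 m) = 2.01×10⁻¹¹ C·m.
For a dipole, E_r = (2kp cosθ)/r³.
kp/r³ = (8.99×10⁹)(2.01×10⁻¹¹)/(1.30)³ = 0.08225 N/C.
E_r = 2·0.08225·cos63° = 0.07468 N/C.

E_r ≈ 0.0747 N/C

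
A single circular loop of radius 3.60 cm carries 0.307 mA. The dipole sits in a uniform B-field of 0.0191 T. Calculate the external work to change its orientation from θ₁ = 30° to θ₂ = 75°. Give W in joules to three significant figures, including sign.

W ≈ 1.45×10⁻⁸ J

Magnetic moment m = IA = Iπa² = (3.07×10⁻⁴)·π·(0.0360)² = 1.25×10⁻⁶ A·m².
W_ext = ΔU = −mB cosθ₂ + mB cosθ₁ = mB(cosθ₁ − cosθ₂).
W = (1.25×10⁻⁶)(0.0191)·(cos30° − cos75°) = (2.388×10⁻⁸)·(+0.6072) = 1.450×10⁻⁸ J.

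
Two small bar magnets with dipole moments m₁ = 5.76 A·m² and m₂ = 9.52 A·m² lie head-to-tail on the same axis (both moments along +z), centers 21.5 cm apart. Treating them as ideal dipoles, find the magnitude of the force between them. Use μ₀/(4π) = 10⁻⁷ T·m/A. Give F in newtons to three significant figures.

F ≈ 0.0154 N

On-axis B of dipole 1: B = (μ₀/4π)·2m₁/r³. Force on dipole 2: F = m₂·dB/dr.
dB/dr = −(μ₀/4π)·6m₁/r⁴, so |F| = (μ₀/4π)·6m₁m₂/r⁴.
F = 6(10⁻⁷)(5.76)(9.52)/(0.215)⁴ = 0.01540 N.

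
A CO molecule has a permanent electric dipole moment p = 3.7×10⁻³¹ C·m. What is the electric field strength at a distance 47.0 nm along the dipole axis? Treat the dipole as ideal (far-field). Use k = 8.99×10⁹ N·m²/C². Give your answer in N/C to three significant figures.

E ≈ 64.1 N/C

On the dipole axis E = 2kp/r³.
E = 2·(8.99×10⁹)(3.70×10⁻³¹) / (4.70×10⁻⁸)³ = 64.08 N/C.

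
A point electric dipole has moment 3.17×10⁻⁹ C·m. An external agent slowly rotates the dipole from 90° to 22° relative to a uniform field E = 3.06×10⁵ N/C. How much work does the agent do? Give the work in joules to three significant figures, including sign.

W ≈ -8.99×10⁻⁴ J

W_ext = ΔU = U(θ₂) − U(θ₁) = −pE cosθ₂ − (−pE cosθ₁) = pE(cosθ₁ − cosθ₂).
W = (3.17×10⁻⁹)(3.06×10⁵)·(cos90° − cos22°) = (9.700×10⁻⁴)·(-0.9272) = -8.994×10⁻⁴ J.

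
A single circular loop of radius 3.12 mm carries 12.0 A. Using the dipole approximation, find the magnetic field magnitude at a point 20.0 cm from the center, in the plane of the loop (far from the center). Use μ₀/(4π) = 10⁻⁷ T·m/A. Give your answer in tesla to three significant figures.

Magnetic moment m = IA = Iπa² = (12.0)·π·(0.00312)² = 3.67×10⁻⁴ A·m².
In the equatorial plane B = (μ₀/4π)·m/r³ (half the axial value).
B = (10⁻⁷)·(3.67×10⁻⁴) / (0.200)³ = 4.587×10⁻⁹ T.

B ≈ 4.59×10⁻⁹ T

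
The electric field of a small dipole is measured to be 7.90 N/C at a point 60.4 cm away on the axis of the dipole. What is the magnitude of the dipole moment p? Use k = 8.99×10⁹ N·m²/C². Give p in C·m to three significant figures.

p ≈ 9.68×10⁻¹¹ C·m

On axis E = 2kp/r³, so p = Er³/(2k).
p = (7.90)·(0.604)³ / (2·8.99×10⁹) = 9.682×10⁻¹¹ C·m.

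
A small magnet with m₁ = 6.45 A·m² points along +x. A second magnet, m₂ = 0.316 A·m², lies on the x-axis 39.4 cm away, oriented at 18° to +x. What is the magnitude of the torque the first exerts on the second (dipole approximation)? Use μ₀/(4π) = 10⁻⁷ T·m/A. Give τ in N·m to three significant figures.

Dipole B is on the axis of dipole A, so B₁ there is axial: B₁ = (μ₀/4π)·2m₁/r³ along +x.
B₁ = 2(10⁻⁷)(6.45)/(0.394)³ = 2.109×10⁻⁵ T.
τ = m₂ B₁ sinθ.
τ = (0.316)(2.109×10⁻⁵)·sin18° = 2.060×10⁻⁶ N·m.

τ ≈ 2.06×10⁻⁶ N·m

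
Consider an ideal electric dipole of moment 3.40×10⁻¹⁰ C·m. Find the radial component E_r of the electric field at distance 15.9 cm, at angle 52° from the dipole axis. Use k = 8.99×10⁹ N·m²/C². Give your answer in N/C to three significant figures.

For a dipole, E_r = (2kp cosθ)/r³.
kp/r³ = (8.99×10⁹)(3.40×10⁻¹⁰)/(0.159)³ = 760.4 N/C.
E_r = 2·760.4·cos52° = 936.3 N/C.

E_r ≈ 936 N/C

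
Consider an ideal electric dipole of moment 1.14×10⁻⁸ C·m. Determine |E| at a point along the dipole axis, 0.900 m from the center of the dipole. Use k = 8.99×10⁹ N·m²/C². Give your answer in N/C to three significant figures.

E ≈ 281 N/C

On the dipole axis E = 2kp/r³.
E = 2·(8.99×10⁹)(1.14×10⁻⁸) / (0.900)³ = 281.2 N/C.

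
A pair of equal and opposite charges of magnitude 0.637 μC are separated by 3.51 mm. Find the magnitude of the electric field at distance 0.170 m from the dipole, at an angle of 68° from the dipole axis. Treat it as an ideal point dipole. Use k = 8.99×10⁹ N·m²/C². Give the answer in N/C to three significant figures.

Dipole moment p = qd = (6.37×10⁻⁷ C)(0.00351 m) = 2.236×10⁻⁹ C·m.
At angle θ the dipole field magnitude is E = (kp/r³)·√(1 + 3cos²θ).
kp/r³ = (8.99×10⁹)(2.236×10⁻⁹) / (0.170)³ = 4092 N/C.
√(1 + 3cos²68°) = √(1 + 3·0.1403) = √1.4210 ≈ 1.1921.
E ≈ 4092 × 1.192 = 4877 N/C.

E ≈ 4880 N/C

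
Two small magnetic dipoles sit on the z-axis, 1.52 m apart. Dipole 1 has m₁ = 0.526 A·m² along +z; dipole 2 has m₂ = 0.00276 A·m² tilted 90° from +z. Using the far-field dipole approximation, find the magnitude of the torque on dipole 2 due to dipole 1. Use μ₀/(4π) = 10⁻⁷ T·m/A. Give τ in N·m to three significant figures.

τ ≈ 8.27×10⁻¹¹ N·m

Dipole B is on the axis of dipole A, so B₁ there is axial: B₁ = (μ₀/4π)·2m₁/r³ along +z.
B₁ = 2(10⁻⁷)(0.526)/(1.52)³ = 2.996×10⁻⁸ T.
τ = m₂ B₁ sinθ.
τ = (0.00276)(2.996×10⁻⁸)·sin90° = 8.268×10⁻¹¹ N·m.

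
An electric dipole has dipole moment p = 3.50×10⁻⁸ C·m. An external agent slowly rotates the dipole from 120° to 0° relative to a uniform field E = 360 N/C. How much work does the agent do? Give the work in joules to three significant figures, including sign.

W ≈ -1.89×10⁻⁵ J

W_ext = ΔU = U(θ₂) − U(θ₁) = −pE cosθ₂ − (−pE cosθ₁) = pE(cosθ₁ − cosθ₂).
W = (3.50×10⁻⁸)(360)·(cos120° − cos0°) = (1.260×10⁻⁵)·(-1.5000) = -1.890×10⁻⁵ J.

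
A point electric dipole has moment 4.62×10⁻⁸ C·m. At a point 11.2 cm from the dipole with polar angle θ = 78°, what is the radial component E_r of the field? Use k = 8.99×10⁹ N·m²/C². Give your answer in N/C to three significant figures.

E_r ≈ 1.23×10⁵ N/C

For a dipole, E_r = (2kp cosθ)/r³.
kp/r³ = (8.99×10⁹)(4.62×10⁻⁸)/(0.112)³ = 2.956×10⁵ N/C.
E_r = 2·2.956×10⁵·cos78° = 1.229×10⁵ N/C.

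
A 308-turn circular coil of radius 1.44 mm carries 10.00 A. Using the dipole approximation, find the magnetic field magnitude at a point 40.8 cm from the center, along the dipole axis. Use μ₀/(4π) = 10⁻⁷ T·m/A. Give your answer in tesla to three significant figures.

B ≈ 5.91×10⁻⁸ T

m = NIA = NIπa² = 308·(10.0)·π·(0.00144)² = 0.02006 A·m².
On axis B = (μ₀/4π)·2m/r³.
B = 2·(10⁻⁷)·(0.02006) / (0.408)³ = 5.907×10⁻⁸ T.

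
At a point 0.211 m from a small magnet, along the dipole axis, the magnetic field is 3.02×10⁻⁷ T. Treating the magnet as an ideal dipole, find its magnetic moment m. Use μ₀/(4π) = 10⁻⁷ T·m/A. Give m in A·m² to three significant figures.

m ≈ 0.0142 A·m²

On axis B = (μ₀/4π)·2m/r³, so m = Br³·4π/(μ₀·2).
m = (3.02×10⁻⁷)·(0.211)³ / (2·10⁻⁷) = 0.01418 A·m².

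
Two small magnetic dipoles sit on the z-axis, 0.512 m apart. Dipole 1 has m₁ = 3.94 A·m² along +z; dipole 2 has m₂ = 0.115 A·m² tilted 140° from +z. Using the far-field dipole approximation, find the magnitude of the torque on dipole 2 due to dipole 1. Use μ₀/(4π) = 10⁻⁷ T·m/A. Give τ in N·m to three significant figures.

τ ≈ 4.34×10⁻⁷ N·m

Dipole B is on the axis of dipole A, so B₁ there is axial: B₁ = (μ₀/4π)·2m₁/r³ along +z.
B₁ = 2(10⁻⁷)(3.94)/(0.512)³ = 5.871×10⁻⁶ T.
τ = m₂ B₁ sinθ.
τ = (0.115)(5.871×10⁻⁶)·sin140° = 4.340×10⁻⁷ N·m.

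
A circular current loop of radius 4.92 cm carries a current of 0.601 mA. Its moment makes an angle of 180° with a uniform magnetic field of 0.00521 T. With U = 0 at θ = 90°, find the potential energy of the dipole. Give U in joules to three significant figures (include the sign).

U ≈ 2.38×10⁻⁸ J

Magnetic moment m = IA = Iπa² = (6.01×10⁻⁴)·π·(0.0492)² = 4.57×10⁻⁶ A·m².
U = −m·B = −mB cosθ.
U = −(4.57×10⁻⁶)(0.00521)·cos180° = 2.381×10⁻⁸ J.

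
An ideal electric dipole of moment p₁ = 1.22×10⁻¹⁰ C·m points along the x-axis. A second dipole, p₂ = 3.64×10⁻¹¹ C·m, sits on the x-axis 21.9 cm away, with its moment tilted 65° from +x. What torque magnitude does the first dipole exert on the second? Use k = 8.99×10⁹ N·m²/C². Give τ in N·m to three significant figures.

The second dipole sits on the axis of the first, so the field there is axial: E₁ = 2kp₁/r³ along +x.
E₁ = 2(8.99×10⁹)(1.22×10⁻¹⁰)/(0.219)³ = 208.8 N/C.
Torque on the second dipole: τ = p₂ E₁ sinθ.
τ = (3.64×10⁻¹¹)(208.8)·sin65° = 6.890×10⁻⁹ N·m.

τ ≈ 6.89×10⁻⁹ N·m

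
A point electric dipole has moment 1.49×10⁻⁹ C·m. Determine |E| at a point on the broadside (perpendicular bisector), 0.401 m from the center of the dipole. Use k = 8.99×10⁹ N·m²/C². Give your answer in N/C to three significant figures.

In the equatorial plane E = kp/r³.
E = (8.99×10⁹)(1.49×10⁻⁹) / (0.401)³ = 207.7 N/C.

E ≈ 208 N/C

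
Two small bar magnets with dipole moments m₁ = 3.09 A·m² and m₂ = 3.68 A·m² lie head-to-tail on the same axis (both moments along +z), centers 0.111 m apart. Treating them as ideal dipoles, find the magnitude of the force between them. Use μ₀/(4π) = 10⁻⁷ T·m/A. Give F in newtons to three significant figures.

On-axis B of dipole 1: B = (μ₀/4π)·2m₁/r³. Force on dipole 2: F = m₂·dB/dr.
dB/dr = −(μ₀/4π)·6m₁/r⁴, so |F| = (μ₀/4π)·6m₁m₂/r⁴.
F = 6(10⁻⁷)(3.09)(3.68)/(0.111)⁴ = 0.04494 N.

F ≈ 0.0449 N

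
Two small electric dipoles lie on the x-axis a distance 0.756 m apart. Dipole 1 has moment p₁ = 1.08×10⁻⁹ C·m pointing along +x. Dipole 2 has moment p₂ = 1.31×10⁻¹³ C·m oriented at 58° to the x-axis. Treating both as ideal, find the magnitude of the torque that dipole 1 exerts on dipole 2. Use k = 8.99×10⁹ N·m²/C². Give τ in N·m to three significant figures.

The second dipole sits on the axis of the first, so the field there is axial: E₁ = 2kp₁/r³ along +x.
E₁ = 2(8.99×10⁹)(1.08×10⁻⁹)/(0.756)³ = 44.94 N/C.
Torque on the second dipole: τ = p₂ E₁ sinθ.
τ = (1.31×10⁻¹³)(44.94)·sin58° = 4.993×10⁻¹² N·m.

τ ≈ 4.99×10⁻¹² N·m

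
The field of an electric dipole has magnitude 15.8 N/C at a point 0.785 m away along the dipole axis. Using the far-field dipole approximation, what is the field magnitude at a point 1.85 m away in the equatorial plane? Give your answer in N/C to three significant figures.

E ≈ 0.604 N/C

Dipole fields scale as 1/r³ in the far field.
The axial field is twice the equatorial field at the same r, so the geometry factor is 1/2.
E₂ = E₁ · (1/2) · (r₁/r₂)³ = 15.8 · 0.5 · (0.785/1.85)³.
(r₁/r₂)³ = (0.4243)³ = 0.0764.
E₂ ≈ 0.6036 N/C.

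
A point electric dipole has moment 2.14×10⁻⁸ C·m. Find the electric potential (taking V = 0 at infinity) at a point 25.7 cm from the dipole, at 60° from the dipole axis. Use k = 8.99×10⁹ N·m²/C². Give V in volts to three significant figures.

The dipole potential is V = kp cosθ / r².
V = (8.99×10⁹)(2.14×10⁻⁸)·cos60° / (0.257)² = 1456 V.

V ≈ 1460 V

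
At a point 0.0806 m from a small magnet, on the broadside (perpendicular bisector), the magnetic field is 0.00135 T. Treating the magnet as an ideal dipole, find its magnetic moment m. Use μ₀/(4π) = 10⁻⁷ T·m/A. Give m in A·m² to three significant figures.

m ≈ 7.07 A·m²

In the equatorial plane B = (μ₀/4π)·m/r³, so m = Br³·4π/(μ₀).
m = (0.00135)·(0.0806)³ / (10⁻⁷) = 7.069 A·m².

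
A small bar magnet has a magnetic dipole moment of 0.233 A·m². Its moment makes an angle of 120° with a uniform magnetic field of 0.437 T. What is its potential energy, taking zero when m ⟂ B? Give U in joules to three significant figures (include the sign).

U = −m·B = −mB cosθ.
U = −(0.233)(0.437)·cos120° = 0.05091 J.

U ≈ 0.0509 J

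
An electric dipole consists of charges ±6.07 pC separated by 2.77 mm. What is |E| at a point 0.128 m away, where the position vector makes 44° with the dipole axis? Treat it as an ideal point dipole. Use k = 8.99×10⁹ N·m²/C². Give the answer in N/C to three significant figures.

E ≈ 0.115 N/C

Dipole moment p = qd = (6.07×10⁻¹² C)(0.00277 m) = 1.681×10⁻¹⁴ C·m.
At angle θ the dipole field magnitude is E = (kp/r³)·√(1 + 3cos²θ).
kp/r³ = (8.99×10⁹)(1.681×10⁻¹⁴) / (0.128)³ = 0.07206 N/C.
√(1 + 3cos²44°) = √(1 + 3·0.5174) = √2.5523 ≈ 1.5976.
E ≈ 0.07206 × 1.598 = 0.1151 N/C.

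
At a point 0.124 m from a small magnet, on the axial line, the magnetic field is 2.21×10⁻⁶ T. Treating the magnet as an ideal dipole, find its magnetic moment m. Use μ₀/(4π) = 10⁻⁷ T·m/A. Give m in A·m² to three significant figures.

On axis B = (μ₀/4π)·2m/r³, so m = Br³·4π/(μ₀·2).
m = (2.21×10⁻⁶)·(0.124)³ / (2·10⁻⁷) = 0.02107 A·m².

m ≈ 0.0211 A·m²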